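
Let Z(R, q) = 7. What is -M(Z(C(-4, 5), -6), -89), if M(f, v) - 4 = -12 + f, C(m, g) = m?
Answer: 1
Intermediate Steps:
M(f, v) = -8 + f (M(f, v) = 4 + (-12 + f) = -8 + f)
-M(Z(C(-4, 5), -6), -89) = -(-8 + 7) = -1*(-1) = 1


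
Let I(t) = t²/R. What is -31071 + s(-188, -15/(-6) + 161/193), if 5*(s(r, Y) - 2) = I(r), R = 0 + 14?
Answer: -1069743/35 ≈ -30564.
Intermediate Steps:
R = 14
I(t) = t²/14
s(r, Y) = 2 + r²/70 (s(r, Y) = 2 + (r²/14)/5 = 2 + r²/70)
-31071 + s(-188, -15/(-6) + 161/193) = -31071 + (2 + (1/70)*(-188)²) = -31071 + (2 + (1/70)*35344) = -31071 + (2 + 17672/35) = -31071 + 17742/35 = -1069743/35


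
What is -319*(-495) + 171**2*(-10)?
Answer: -134505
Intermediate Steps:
-319*(-495) + 171**2*(-10) = 157905 + 29241*(-10) = 157905 - 292410 = -134505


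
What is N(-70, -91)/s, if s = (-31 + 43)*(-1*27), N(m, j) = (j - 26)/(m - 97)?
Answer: -13/6012 ≈ -0.0021623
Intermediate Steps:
N(m, j) = (-26 + j)/(-97 + m)
s = -324 (s = 12*(-27) = -324)
N(-70, -91)/s = ((-26 - 91)/(-97 - 70))/(-324) = (-117/(-167))*(-1/324) = -1/167*(-117)*(-1/324) = (117/167)*(-1/324) = -13/6012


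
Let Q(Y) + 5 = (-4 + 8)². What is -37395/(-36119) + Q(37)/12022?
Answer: 449959999/434222618 ≈ 1.0362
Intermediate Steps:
Q(Y) = 11 (Q(Y) = -5 + (-4 + 8)² = -5 + 4² = -5 + 16 = 11)
-37395/(-36119) + Q(37)/12022 = -37395/(-36119) + 11/12022 = -37395*(-1/36119) + 11*(1/12022) = 37395/36119 + 11/12022 = 449959999/434222618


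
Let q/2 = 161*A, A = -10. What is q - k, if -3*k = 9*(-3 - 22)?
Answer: -3295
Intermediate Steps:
q = -3220 (q = 2*(161*(-10)) = 2*(-1610) = -3220)
k = 75 (k = -3*(-3 - 22) = -3*(-25) = -⅓*(-225) = 75)
q - k = -3220 - 1*75 = -3220 - 75 = -3295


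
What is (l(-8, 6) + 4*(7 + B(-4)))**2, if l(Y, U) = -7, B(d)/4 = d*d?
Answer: 76729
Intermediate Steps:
B(d) = 4*d**2 (B(d) = 4*(d*d) = 4*d**2)
(l(-8, 6) + 4*(7 + B(-4)))**2 = (-7 + 4*(7 + 4*(-4)**2))**2 = (-7 + 4*(7 + 4*16))**2 = (-7 + 4*(7 + 64))**2 = (-7 + 4*71)**2 = (-7 + 284)**2 = 277**2 = 76729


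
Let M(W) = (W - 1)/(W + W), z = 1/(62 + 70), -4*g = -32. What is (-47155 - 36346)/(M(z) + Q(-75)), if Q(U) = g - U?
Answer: -167002/35 ≈ -4771.5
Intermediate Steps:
g = 8 (g = -¼*(-32) = 8)
z = 1/132 ≈ 0.0075758
Q(U) = 8 - U
M(W) = (-1 + W)/(2*W) (M(W) = (-1 + W)/((2*W)) = (-1 + W)*(1/(2*W)) = (-1 + W)/(2*W))
(-47155 - 36346)/(M(z) + Q(-75)) = (-47155 - 36346)/((-1 + 1/132)/(2*(1/132)) + (8 - 1*(-75))) = -83501/((½)*132*(-131/132) + (8 + 75)) = -83501/(-131/2 + 83) = -83501/35/2 = -83501*2/35 = -167002/35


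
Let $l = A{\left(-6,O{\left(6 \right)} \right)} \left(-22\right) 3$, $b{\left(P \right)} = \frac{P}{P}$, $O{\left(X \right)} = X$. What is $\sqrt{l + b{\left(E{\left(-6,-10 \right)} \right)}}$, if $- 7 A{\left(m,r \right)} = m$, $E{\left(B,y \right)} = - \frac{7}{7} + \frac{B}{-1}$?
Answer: $\frac{i \sqrt{2723}}{7} \approx 7.4546 i$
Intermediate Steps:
$E{\left(B,y \right)} = -1 - B$ ($E{\left(B,y \right)} = \left(-7\right) \frac{1}{7} + B \left(-1\right) = -1 - B$)
$A{\left(m,r \right)} = - \frac{m}{7}$
$b{\left(P \right)} = 1$
$l = - \frac{396}{7}$ ($l = \left(- \frac{1}{7}\right) \left(-6\right) \left(-22\right) 3 = \frac{6}{7} \left(-22\right) 3 = \left(- \frac{132}{7}\right) 3 = - \frac{396}{7} \approx -56.571$)
$\sqrt{l + b{\left(E{\left(-6,-10 \right)} \right)}} = \sqrt{- \frac{396}{7} + 1} = \sqrt{- \frac{389}{7}} = \frac{i \sqrt{2723}}{7}$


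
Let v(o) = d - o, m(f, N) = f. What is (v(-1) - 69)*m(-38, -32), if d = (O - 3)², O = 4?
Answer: 2546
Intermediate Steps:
d = 1 (d = (4 - 3)² = 1² = 1)
v(o) = 1 - o
(v(-1) - 69)*m(-38, -32) = ((1 - 1*(-1)) - 69)*(-38) = ((1 + 1) - 69)*(-38) = (2 - 69)*(-38) = -67*(-38) = 2546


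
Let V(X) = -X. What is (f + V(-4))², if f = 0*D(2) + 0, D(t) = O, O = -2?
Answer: 16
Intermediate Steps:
D(t) = -2
f = 0 (f = 0*(-2) + 0 = 0 + 0 = 0)
(f + V(-4))² = (0 - 1*(-4))² = (0 + 4)² = 4² = 16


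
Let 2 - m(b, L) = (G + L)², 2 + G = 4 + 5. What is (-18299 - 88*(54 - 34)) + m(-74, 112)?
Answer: -34218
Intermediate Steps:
G = 7 (G = -2 + (4 + 5) = -2 + 9 = 7)
m(b, L) = 2 - (7 + L)²
(-18299 - 88*(54 - 34)) + m(-74, 112) = (-18299 - 88*(54 - 34)) + (2 - (7 + 112)²) = (-18299 - 88*20) + (2 - 1*119²) = (-18299 - 1760) + (2 - 1*14161) = -20059 + (2 - 14161) = -20059 - 14159 = -34218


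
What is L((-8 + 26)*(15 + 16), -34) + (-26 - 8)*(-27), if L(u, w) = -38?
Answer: 880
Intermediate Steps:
L((-8 + 26)*(15 + 16), -34) + (-26 - 8)*(-27) = -38 + (-26 - 8)*(-27) = -38 - 34*(-27) = -38 + 918 = 880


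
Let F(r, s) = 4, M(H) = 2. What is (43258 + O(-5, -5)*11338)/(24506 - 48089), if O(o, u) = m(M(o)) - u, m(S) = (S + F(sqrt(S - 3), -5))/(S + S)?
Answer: -38985/7861 ≈ -4.9593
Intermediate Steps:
m(S) = (4 + S)/(2*S) (m(S) = (S + 4)/(S + S) = (4 + S)/((2*S)) = (4 + S)*(1/(2*S)) = (4 + S)/(2*S))
O(o, u) = 3/2 - u (O(o, u) = (1/2)*(4 + 2)/2 - u = (1/2)*(1/2)*6 - u = 3/2 - u)
(43258 + O(-5, -5)*11338)/(24506 - 48089) = (43258 + (3/2 - 1*(-5))*11338)/(24506 - 48089) = (43258 + (3/2 + 5)*11338)/(-23583) = (43258 + (13/2)*11338)*(-1/23583) = (43258 + 73697)*(-1/23583) = 116955*(-1/23583) = -38985/7861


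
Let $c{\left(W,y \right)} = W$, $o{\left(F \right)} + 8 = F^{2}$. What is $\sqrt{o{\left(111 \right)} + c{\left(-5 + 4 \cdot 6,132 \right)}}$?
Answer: $2 \sqrt{3083} \approx 111.05$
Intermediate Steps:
$o{\left(F \right)} = -8 + F^{2}$
$\sqrt{o{\left(111 \right)} + c{\left(-5 + 4 \cdot 6,132 \right)}} = \sqrt{\left(-8 + 111^{2}\right) + \left(-5 + 4 \cdot 6\right)} = \sqrt{\left(-8 + 12321\right) + \left(-5 + 24\right)} = \sqrt{12313 + 19} = \sqrt{12332} = 2 \sqrt{3083}$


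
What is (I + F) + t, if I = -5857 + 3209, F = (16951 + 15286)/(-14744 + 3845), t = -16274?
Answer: -206263115/10899 ≈ -18925.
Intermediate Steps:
F = -32237/10899 (F = 32237/(-10899) = 32237*(-1/10899) = -32237/10899 ≈ -2.9578)
I = -2648
(I + F) + t = (-2648 - 32237/10899) - 16274 = -28892789/10899 - 16274 = -206263115/10899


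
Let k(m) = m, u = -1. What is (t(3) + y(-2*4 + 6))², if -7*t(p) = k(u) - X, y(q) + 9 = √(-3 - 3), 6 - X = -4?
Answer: 2410/49 - 104*I*√6/7 ≈ 49.184 - 36.392*I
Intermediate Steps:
X = 10 (X = 6 - 1*(-4) = 6 + 4 = 10)
y(q) = -9 + I*√6 (y(q) = -9 + √(-3 - 3) = -9 + √(-6) = -9 + I*√6)
t(p) = 11/7 (t(p) = -(-1 - 1*10)/7 = -(-1 - 10)/7 = -⅐*(-11) = 11/7)
(t(3) + y(-2*4 + 6))² = (11/7 + (-9 + I*√6))² = (-52/7 + I*√6)²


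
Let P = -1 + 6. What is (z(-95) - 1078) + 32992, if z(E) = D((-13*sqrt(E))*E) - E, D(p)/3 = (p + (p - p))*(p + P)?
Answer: -434657116 + 18525*I*sqrt(95) ≈ -4.3466e+8 + 1.8056e+5*I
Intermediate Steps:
P = 5
D(p) = 3*p*(5 + p) (D(p) = 3*((p + (p - p))*(p + 5)) = 3*((p + 0)*(5 + p)) = 3*(p*(5 + p)) = 3*p*(5 + p))
z(E) = -E - 39*E**(3/2)*(5 - 13*E**(3/2)) (z(E) = 3*((-13*sqrt(E))*E)*(5 + (-13*sqrt(E))*E) - E = 3*(-13*E**(3/2))*(5 - 13*E**(3/2)) - E = -39*E**(3/2)*(5 - 13*E**(3/2)) - E = -E - 39*E**(3/2)*(5 - 13*E**(3/2)))
(z(-95) - 1078) + 32992 = ((-1*(-95) - (-18525)*I*sqrt(95) + 507*(-95)**3) - 1078) + 32992 = ((95 - (-18525)*I*sqrt(95) + 507*(-857375)) - 1078) + 32992 = ((95 + 18525*I*sqrt(95) - 434689125) - 1078) + 32992 = ((-434689030 + 18525*I*sqrt(95)) - 1078) + 32992 = (-434690108 + 18525*I*sqrt(95)) + 32992 = -434657116 + 18525*I*sqrt(95)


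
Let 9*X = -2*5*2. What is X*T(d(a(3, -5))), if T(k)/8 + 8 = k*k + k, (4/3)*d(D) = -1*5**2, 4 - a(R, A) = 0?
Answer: -51970/9 ≈ -5774.4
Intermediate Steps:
a(R, A) = 4 (a(R, A) = 4 - 1*0 = 4 + 0 = 4)
d(D) = -75/4 (d(D) = 3*(-1*5**2)/4 = 3*(-1*25)/4 = (3/4)*(-25) = -75/4)
X = -20/9 (X = (-2*5*2)/9 = (-10*2)/9 = (1/9)*(-20) = -20/9 ≈ -2.2222)
T(k) = -64 + 8*k + 8*k**2 (T(k) = -64 + 8*(k*k + k) = -64 + 8*(k**2 + k) = -64 + 8*(k + k**2) = -64 + (8*k + 8*k**2) = -64 + 8*k + 8*k**2)
X*T(d(a(3, -5))) = -20*(-64 + 8*(-75/4) + 8*(-75/4)**2)/9 = -20*(-64 - 150 + 8*(5625/16))/9 = -20*(-64 - 150 + 5625/2)/9 = -20/9*5197/2 = -51970/9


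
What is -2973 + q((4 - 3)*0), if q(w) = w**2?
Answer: -2973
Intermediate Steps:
-2973 + q((4 - 3)*0) = -2973 + ((4 - 3)*0)**2 = -2973 + (1*0)**2 = -2973 + 0**2 = -2973 + 0 = -2973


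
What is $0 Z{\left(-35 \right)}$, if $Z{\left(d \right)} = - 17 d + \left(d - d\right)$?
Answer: $0$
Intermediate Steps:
$Z{\left(d \right)} = - 17 d$ ($Z{\left(d \right)} = - 17 d + 0 = - 17 d$)
$0 Z{\left(-35 \right)} = 0 \left(\left(-17\right) \left(-35\right)\right) = 0 \cdot 595 = 0$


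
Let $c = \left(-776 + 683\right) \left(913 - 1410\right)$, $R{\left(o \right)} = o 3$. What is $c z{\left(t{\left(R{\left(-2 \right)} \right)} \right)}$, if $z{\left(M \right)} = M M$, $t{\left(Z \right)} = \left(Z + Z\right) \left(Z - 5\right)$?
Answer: $805354704$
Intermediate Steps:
$R{\left(o \right)} = 3 o$
$t{\left(Z \right)} = 2 Z \left(-5 + Z\right)$
$c = 46221$ ($c = \left(-93\right) \left(-497\right) = 46221$)
$z{\left(M \right)} = M^{2}$
$c z{\left(t{\left(R{\left(-2 \right)} \right)} \right)} = 46221 \left(2 \cdot 3 \left(-2\right) \left(-5 + 3 \left(-2\right)\right)\right)^{2} = 46221 \left(2 \left(-6\right) \left(-5 - 6\right)\right)^{2} = 46221 \left(2 \left(-6\right) \left(-11\right)\right)^{2} = 46221 \cdot 132^{2} = 46221 \cdot 17424 = 805354704$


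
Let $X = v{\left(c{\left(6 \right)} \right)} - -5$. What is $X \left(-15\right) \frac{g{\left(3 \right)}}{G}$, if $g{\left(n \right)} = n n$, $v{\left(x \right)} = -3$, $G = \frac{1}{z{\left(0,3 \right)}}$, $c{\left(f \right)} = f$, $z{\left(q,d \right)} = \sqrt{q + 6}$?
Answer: $- 270 \sqrt{6} \approx -661.36$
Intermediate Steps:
$z{\left(q,d \right)} = \sqrt{6 + q}$
$G = \frac{\sqrt{6}}{6}$ ($G = \frac{1}{\sqrt{6 + 0}} = \frac{1}{\sqrt{6}} = \frac{\sqrt{6}}{6} \approx 0.40825$)
$g{\left(n \right)} = n^{2}$
$X = 2$ ($X = -3 - -5 = -3 + 5 = 2$)
$X \left(-15\right) \frac{g{\left(3 \right)}}{G} = 2 \left(-15\right) \frac{3^{2}}{\frac{1}{6} \sqrt{6}} = - 30 \cdot 9 \sqrt{6} = - 270 \sqrt{6}$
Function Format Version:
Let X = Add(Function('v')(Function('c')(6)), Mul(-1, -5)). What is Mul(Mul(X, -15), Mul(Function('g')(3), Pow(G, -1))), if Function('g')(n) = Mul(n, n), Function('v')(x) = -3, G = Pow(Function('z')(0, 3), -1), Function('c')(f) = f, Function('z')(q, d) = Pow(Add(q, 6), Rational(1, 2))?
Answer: Mul(-270, Pow(6, Rational(1, 2))) ≈ -661.36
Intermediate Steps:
Function('z')(q, d) = Pow(Add(6, q), Rational(1, 2))
G = Mul(Rational(1, 6), Pow(6, Rational(1, 2))) (G = Pow(Pow(Add(6, 0), Rational(1, 2)), -1) = Pow(Pow(6, Rational(1, 2)), -1) = Mul(Rational(1, 6), Pow(6, Rational(1, 2))) ≈ 0.40825)
Function('g')(n) = Pow(n, 2)
X = 2 (X = Add(-3, Mul(-1, -5)) = Add(-3, 5) = 2)
Mul(Mul(X, -15), Mul(Function('g')(3), Pow(G, -1))) = Mul(Mul(2, -15), Mul(Pow(3, 2), Pow(Mul(Rational(1, 6), Pow(6, Rational(1, 2))), -1))) = Mul(-30, Mul(9, Pow(6, Rational(1, 2)))) = Mul(-270, Pow(6, Rational(1, 2)))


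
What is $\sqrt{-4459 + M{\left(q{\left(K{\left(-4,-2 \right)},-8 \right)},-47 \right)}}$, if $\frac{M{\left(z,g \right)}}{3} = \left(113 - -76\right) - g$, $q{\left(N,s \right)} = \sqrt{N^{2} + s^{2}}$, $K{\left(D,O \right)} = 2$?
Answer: $11 i \sqrt{31} \approx 61.245 i$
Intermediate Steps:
$M{\left(z,g \right)} = 567 - 3 g$ ($M{\left(z,g \right)} = 3 \left(\left(113 - -76\right) - g\right) = 3 \left(\left(113 + 76\right) - g\right) = 3 \left(189 - g\right) = 567 - 3 g$)
$\sqrt{-4459 + M{\left(q{\left(K{\left(-4,-2 \right)},-8 \right)},-47 \right)}} = \sqrt{-4459 + \left(567 - -141\right)} = \sqrt{-4459 + \left(567 + 141\right)} = \sqrt{-4459 + 708} = \sqrt{-3751} = 11 i \sqrt{31}$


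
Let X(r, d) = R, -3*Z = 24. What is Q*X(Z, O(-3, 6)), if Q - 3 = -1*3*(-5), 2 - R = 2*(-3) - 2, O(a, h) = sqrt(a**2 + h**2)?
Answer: 180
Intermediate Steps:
Z = -8 (Z = -1/3*24 = -8)
R = 10 (R = 2 - (2*(-3) - 2) = 2 - (-6 - 2) = 2 - 1*(-8) = 2 + 8 = 10)
Q = 18 (Q = 3 - 1*3*(-5) = 3 - 3*(-5) = 3 + 15 = 18)
X(r, d) = 10
Q*X(Z, O(-3, 6)) = 18*10 = 180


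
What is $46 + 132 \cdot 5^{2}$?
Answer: $3346$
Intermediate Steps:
$46 + 132 \cdot 5^{2} = 46 + 132 \cdot 25 = 46 + 3300 = 3346$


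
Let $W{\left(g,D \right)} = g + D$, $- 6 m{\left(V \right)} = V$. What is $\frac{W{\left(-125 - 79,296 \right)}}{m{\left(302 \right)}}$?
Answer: $- \frac{276}{151} \approx -1.8278$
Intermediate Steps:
$m{\left(V \right)} = - \frac{V}{6}$
$W{\left(g,D \right)} = D + g$
$\frac{W{\left(-125 - 79,296 \right)}}{m{\left(302 \right)}} = \frac{296 - 204}{\left(- \frac{1}{6}\right) 302} = \frac{296 - 204}{- \frac{151}{3}} = 92 \left(- \frac{3}{151}\right) = - \frac{276}{151}$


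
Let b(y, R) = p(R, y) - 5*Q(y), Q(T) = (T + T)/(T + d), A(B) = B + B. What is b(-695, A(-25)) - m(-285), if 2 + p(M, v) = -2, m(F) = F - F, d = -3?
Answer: -4871/349 ≈ -13.957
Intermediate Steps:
A(B) = 2*B
m(F) = 0
p(M, v) = -4 (p(M, v) = -2 - 2 = -4)
Q(T) = 2*T/(-3 + T) (Q(T) = (T + T)/(T - 3) = (2*T)/(-3 + T) = 2*T/(-3 + T))
b(y, R) = -4 - 10*y/(-3 + y)
b(-695, A(-25)) - m(-285) = 2*(6 - 7*(-695))/(-3 - 695) - 1*0 = 2*(6 + 4865)/(-698) + 0 = 2*(-1/698)*4871 + 0 = -4871/349 + 0 = -4871/349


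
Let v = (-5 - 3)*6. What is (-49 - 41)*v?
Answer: 4320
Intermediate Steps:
v = -48 (v = -8*6 = -48)
(-49 - 41)*v = (-49 - 41)*(-48) = -90*(-48) = 4320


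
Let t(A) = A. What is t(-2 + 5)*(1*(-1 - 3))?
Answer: -12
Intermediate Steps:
t(-2 + 5)*(1*(-1 - 3)) = (-2 + 5)*(1*(-1 - 3)) = 3*(1*(-4)) = 3*(-4) = -12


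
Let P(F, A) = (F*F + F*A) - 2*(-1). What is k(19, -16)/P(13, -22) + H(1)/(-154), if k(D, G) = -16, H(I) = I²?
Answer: 2349/17710 ≈ 0.13264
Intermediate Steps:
P(F, A) = 2 + F² + A*F (P(F, A) = (F² + A*F) + 2 = 2 + F² + A*F)
k(19, -16)/P(13, -22) + H(1)/(-154) = -16/(2 + 13² - 22*13) + 1²/(-154) = -16/(2 + 169 - 286) + 1*(-1/154) = -16/(-115) - 1/154 = -16*(-1/115) - 1/154 = 16/115 - 1/154 = 2349/17710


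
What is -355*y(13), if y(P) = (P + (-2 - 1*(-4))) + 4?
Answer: -6745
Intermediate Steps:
y(P) = 6 + P (y(P) = (P + (-2 + 4)) + 4 = (P + 2) + 4 = (2 + P) + 4 = 6 + P)
-355*y(13) = -355*(6 + 13) = -355*19 = -6745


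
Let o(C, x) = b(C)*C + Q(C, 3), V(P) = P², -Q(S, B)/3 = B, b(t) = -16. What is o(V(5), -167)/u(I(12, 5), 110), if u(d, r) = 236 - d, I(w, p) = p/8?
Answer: -3272/1883 ≈ -1.7377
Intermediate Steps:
I(w, p) = p/8 (I(w, p) = p*(⅛) = p/8)
Q(S, B) = -3*B
o(C, x) = -9 - 16*C (o(C, x) = -16*C - 3*3 = -16*C - 9 = -9 - 16*C)
o(V(5), -167)/u(I(12, 5), 110) = (-9 - 16*5²)/(236 - 5/8) = (-9 - 16*25)/(236 - 1*5/8) = (-9 - 400)/(236 - 5/8) = -409/1883/8 = -409*8/1883 = -3272/1883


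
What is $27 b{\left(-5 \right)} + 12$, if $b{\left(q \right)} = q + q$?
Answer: $-258$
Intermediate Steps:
$b{\left(q \right)} = 2 q$
$27 b{\left(-5 \right)} + 12 = 27 \cdot 2 \left(-5\right) + 12 = 27 \left(-10\right) + 12 = -270 + 12 = -258$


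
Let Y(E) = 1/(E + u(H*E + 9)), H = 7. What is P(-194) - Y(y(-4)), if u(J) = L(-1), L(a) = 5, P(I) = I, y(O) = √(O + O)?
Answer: (-388*√2 + 971*I)/(-5*I + 2*√2) ≈ -194.15 + 0.08571*I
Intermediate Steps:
y(O) = √2*√O (y(O) = √(2*O) = √2*√O)
u(J) = 5
Y(E) = 1/(5 + E) (Y(E) = 1/(E + 5) = 1/(5 + E))
P(-194) - Y(y(-4)) = -194 - 1/(5 + √2*√(-4)) = -194 - 1/(5 + √2*(2*I)) = -194 - 1/(5 + 2*I*√2)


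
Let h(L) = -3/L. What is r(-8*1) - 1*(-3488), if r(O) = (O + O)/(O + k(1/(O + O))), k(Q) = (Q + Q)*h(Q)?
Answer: 24424/7 ≈ 3489.1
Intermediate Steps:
k(Q) = -6 (k(Q) = (Q + Q)*(-3/Q) = (2*Q)*(-3/Q) = -6)
r(O) = 2*O/(-6 + O) (r(O) = (O + O)/(O - 6) = (2*O)/(-6 + O) = 2*O/(-6 + O))
r(-8*1) - 1*(-3488) = 2*(-8*1)/(-6 - 8*1) - 1*(-3488) = 2*(-8)/(-6 - 8) + 3488 = 2*(-8)/(-14) + 3488 = 2*(-8)*(-1/14) + 3488 = 8/7 + 3488 = 24424/7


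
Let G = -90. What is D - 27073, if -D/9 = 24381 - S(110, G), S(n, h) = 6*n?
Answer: -240562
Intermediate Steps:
D = -213489 (D = -9*(24381 - 6*110) = -9*(24381 - 1*660) = -9*(24381 - 660) = -9*23721 = -213489)
D - 27073 = -213489 - 27073 = -240562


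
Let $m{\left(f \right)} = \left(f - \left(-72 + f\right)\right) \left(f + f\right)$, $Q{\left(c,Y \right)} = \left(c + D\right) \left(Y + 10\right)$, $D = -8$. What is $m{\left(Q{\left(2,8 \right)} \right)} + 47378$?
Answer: $31826$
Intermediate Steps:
$Q{\left(c,Y \right)} = \left(-8 + c\right) \left(10 + Y\right)$ ($Q{\left(c,Y \right)} = \left(c - 8\right) \left(Y + 10\right) = \left(-8 + c\right) \left(10 + Y\right)$)
$m{\left(f \right)} = 144 f$ ($m{\left(f \right)} = 72 \cdot 2 f = 144 f$)
$m{\left(Q{\left(2,8 \right)} \right)} + 47378 = 144 \left(-80 - 64 + 10 \cdot 2 + 8 \cdot 2\right) + 47378 = 144 \left(-80 - 64 + 20 + 16\right) + 47378 = 144 \left(-108\right) + 47378 = -15552 + 47378 = 31826$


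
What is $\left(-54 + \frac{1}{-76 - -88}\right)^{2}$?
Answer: $\frac{418609}{144} \approx 2907.0$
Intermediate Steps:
$\left(-54 + \frac{1}{-76 - -88}\right)^{2} = \left(-54 + \frac{1}{-76 + 88}\right)^{2} = \left(-54 + \frac{1}{12}\right)^{2} = \left(- \frac{647}{12}\right)^{2} = \frac{418609}{144}$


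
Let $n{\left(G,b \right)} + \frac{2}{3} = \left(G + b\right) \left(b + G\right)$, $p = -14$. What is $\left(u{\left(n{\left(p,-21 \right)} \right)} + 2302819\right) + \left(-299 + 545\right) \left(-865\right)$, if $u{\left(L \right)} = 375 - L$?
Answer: $\frac{6267539}{3} \approx 2.0892 \cdot 10^{6}$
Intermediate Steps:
$n{\left(G,b \right)} = - \frac{2}{3} + \left(G + b\right)^{2}$ ($n{\left(G,b \right)} = - \frac{2}{3} + \left(G + b\right) \left(b + G\right) = - \frac{2}{3} + \left(G + b\right) \left(G + b\right) = - \frac{2}{3} + \left(G + b\right)^{2}$)
$\left(u{\left(n{\left(p,-21 \right)} \right)} + 2302819\right) + \left(-299 + 545\right) \left(-865\right) = \left(\left(375 - \left(- \frac{2}{3} + \left(-14 - 21\right)^{2}\right)\right) + 2302819\right) + \left(-299 + 545\right) \left(-865\right) = \left(\left(375 - \left(- \frac{2}{3} + \left(-35\right)^{2}\right)\right) + 2302819\right) + 246 \left(-865\right) = \left(\left(375 - \left(- \frac{2}{3} + 1225\right)\right) + 2302819\right) - 212790 = \left(\left(375 - \frac{3673}{3}\right) + 2302819\right) - 212790 = \left(- \frac{2548}{3} + 2302819\right) - 212790 = \frac{6905909}{3} - 212790 = \frac{6267539}{3}$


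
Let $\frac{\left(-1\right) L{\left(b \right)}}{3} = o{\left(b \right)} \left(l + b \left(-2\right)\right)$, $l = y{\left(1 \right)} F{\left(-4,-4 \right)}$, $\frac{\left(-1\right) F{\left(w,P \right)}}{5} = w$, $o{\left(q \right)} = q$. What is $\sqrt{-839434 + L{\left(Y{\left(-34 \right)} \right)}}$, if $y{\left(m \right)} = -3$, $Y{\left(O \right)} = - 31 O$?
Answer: $\sqrt{6015782} \approx 2452.7$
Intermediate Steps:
$F{\left(w,P \right)} = - 5 w$
$l = -60$ ($l = - 3 \left(\left(-5\right) \left(-4\right)\right) = \left(-3\right) 20 = -60$)
$L{\left(b \right)} = - 3 b \left(-60 - 2 b\right)$ ($L{\left(b \right)} = - 3 b \left(-60 + b \left(-2\right)\right) = - 3 b \left(-60 - 2 b\right)$)
$\sqrt{-839434 + L{\left(Y{\left(-34 \right)} \right)}} = \sqrt{-839434 + 6 \left(\left(-31\right) \left(-34\right)\right) \left(30 - -1054\right)} = \sqrt{-839434 + 6 \cdot 1054 \left(30 + 1054\right)} = \sqrt{-839434 + 6 \cdot 1054 \cdot 1084} = \sqrt{-839434 + 6855216} = \sqrt{6015782}$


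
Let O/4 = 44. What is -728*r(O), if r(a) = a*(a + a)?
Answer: -45101056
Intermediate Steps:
O = 176 (O = 4*44 = 176)
r(a) = 2*a**2 (r(a) = a*(2*a) = 2*a**2)
-728*r(O) = -1456*176**2 = -1456*30976 = -728*61952 = -45101056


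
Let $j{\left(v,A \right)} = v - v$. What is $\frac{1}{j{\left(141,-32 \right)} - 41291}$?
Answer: $- \frac{1}{41291} \approx -2.4218 \cdot 10^{-5}$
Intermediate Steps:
$j{\left(v,A \right)} = 0$
$\frac{1}{j{\left(141,-32 \right)} - 41291} = \frac{1}{0 - 41291} = \frac{1}{-41291} = - \frac{1}{41291}$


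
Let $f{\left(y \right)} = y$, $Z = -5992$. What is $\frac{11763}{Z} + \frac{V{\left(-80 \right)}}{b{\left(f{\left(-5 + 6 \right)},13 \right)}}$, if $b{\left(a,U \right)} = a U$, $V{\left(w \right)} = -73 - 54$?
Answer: $- \frac{913903}{77896} \approx -11.732$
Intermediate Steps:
$V{\left(w \right)} = -127$ ($V{\left(w \right)} = -73 - 54 = -127$)
$b{\left(a,U \right)} = U a$
$\frac{11763}{Z} + \frac{V{\left(-80 \right)}}{b{\left(f{\left(-5 + 6 \right)},13 \right)}} = \frac{11763}{-5992} - \frac{127}{13 \left(-5 + 6\right)} = 11763 \left(- \frac{1}{5992}\right) - \frac{127}{13 \cdot 1} = - \frac{11763}{5992} - \frac{127}{13} = - \frac{913903}{77896}$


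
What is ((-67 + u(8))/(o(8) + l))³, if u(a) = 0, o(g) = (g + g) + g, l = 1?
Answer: -300763/15625 ≈ -19.249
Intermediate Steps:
o(g) = 3*g (o(g) = 2*g + g = 3*g)
((-67 + u(8))/(o(8) + l))³ = ((-67 + 0)/(3*8 + 1))³ = (-67/(24 + 1))³ = (-67/25)³ = -300763/15625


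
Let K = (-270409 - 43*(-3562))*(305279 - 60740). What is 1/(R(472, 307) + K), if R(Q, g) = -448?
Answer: -1/28670486425 ≈ -3.4879e-11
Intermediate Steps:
K = -28670485977 (K = (-270409 + 153166)*244539 = -117243*244539 = -28670485977)
1/(R(472, 307) + K) = 1/(-448 - 28670485977) = 1/(-28670486425) = -1/28670486425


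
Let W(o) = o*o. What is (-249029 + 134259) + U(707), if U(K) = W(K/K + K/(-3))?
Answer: -537314/9 ≈ -59702.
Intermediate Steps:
W(o) = o²
U(K) = (1 - K/3)² (U(K) = (K/K + K/(-3))² = (1 + K*(-⅓))² = (1 - K/3)²)
(-249029 + 134259) + U(707) = (-249029 + 134259) + (-3 + 707)²/9 = -114770 + (⅑)*704² = -114770 + (⅑)*495616 = -114770 + 495616/9 = -537314/9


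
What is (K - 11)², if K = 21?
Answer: 100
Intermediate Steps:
(K - 11)² = (21 - 11)² = 10² = 100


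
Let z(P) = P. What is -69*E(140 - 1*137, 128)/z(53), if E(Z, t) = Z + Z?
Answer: -414/53 ≈ -7.8113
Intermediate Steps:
E(Z, t) = 2*Z
-69*E(140 - 1*137, 128)/z(53) = -69*2*(140 - 1*137)/53 = -69*2*(140 - 137)/53 = -69*2*3/53 = -414/53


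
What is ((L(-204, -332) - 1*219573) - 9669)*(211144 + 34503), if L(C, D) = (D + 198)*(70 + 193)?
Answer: -64969701148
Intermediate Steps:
L(C, D) = 52074 + 263*D (L(C, D) = (198 + D)*263 = 52074 + 263*D)
((L(-204, -332) - 1*219573) - 9669)*(211144 + 34503) = (((52074 + 263*(-332)) - 1*219573) - 9669)*(211144 + 34503) = (((52074 - 87316) - 219573) - 9669)*245647 = ((-35242 - 219573) - 9669)*245647 = (-254815 - 9669)*245647 = -264484*245647 = -64969701148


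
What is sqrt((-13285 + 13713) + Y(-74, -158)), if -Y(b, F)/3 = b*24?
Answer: 2*sqrt(1439) ≈ 75.868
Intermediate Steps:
Y(b, F) = -72*b (Y(b, F) = -3*b*24 = -72*b)
sqrt((-13285 + 13713) + Y(-74, -158)) = sqrt((-13285 + 13713) - 72*(-74)) = sqrt(428 + 5328) = sqrt(5756) = 2*sqrt(1439)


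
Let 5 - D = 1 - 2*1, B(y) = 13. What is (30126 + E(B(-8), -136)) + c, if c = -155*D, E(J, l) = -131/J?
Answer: 379417/13 ≈ 29186.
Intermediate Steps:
D = 6 (D = 5 - (1 - 2*1) = 5 - (1 - 2) = 5 - 1*(-1) = 5 + 1 = 6)
c = -930 (c = -155*6 = -930)
(30126 + E(B(-8), -136)) + c = (30126 - 131/13) - 930 = 391507/13 - 930 = 379417/13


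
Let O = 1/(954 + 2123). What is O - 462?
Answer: -1421573/3077 ≈ -462.00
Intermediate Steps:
O = 1/3077 ≈ 0.00032499
O - 462 = 1/3077 - 462 = -1421573/3077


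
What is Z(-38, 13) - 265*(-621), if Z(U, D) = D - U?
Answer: 164616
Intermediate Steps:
Z(-38, 13) - 265*(-621) = (13 - 1*(-38)) - 265*(-621) = (13 + 38) + 164565 = 51 + 164565 = 164616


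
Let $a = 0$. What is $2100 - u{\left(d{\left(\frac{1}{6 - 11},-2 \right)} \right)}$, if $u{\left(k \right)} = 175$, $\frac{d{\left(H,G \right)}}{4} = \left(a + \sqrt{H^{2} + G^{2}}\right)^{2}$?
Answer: $1925$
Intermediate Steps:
$d{\left(H,G \right)} = 4 G^{2} + 4 H^{2}$ ($d{\left(H,G \right)} = 4 \left(0 + \sqrt{H^{2} + G^{2}}\right)^{2} = 4 \left(0 + \sqrt{G^{2} + H^{2}}\right)^{2} = 4 \left(\sqrt{G^{2} + H^{2}}\right)^{2} = 4 \left(G^{2} + H^{2}\right) = 4 G^{2} + 4 H^{2}$)
$2100 - u{\left(d{\left(\frac{1}{6 - 11},-2 \right)} \right)} = 2100 - 175 = 1925$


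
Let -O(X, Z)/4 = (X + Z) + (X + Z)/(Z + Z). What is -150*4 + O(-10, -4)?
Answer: -551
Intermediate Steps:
O(X, Z) = -4*X - 4*Z - 2*(X + Z)/Z (O(X, Z) = -4*((X + Z) + (X + Z)/(Z + Z)) = -4*((X + Z) + (X + Z)/((2*Z))) = -4*((X + Z) + (X + Z)*(1/(2*Z))) = -4*((X + Z) + (X + Z)/(2*Z)) = -4*(X + Z + (X + Z)/(2*Z)) = -4*X - 4*Z - 2*(X + Z)/Z)
-150*4 + O(-10, -4) = -150*4 + (-2 - 4*(-10) - 4*(-4) - 2*(-10)/(-4)) = -600 + (-2 + 40 + 16 - 2*(-10)*(-1/4)) = -600 + (-2 + 40 + 16 - 5) = -600 + 49 = -551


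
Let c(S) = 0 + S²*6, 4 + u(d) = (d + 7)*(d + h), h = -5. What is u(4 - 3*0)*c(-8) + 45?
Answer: -5715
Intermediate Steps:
u(d) = -4 + (-5 + d)*(7 + d) (u(d) = -4 + (d + 7)*(d - 5) = -4 + (7 + d)*(-5 + d) = -4 + (-5 + d)*(7 + d))
c(S) = 6*S² (c(S) = 0 + 6*S² = 6*S²)
u(4 - 3*0)*c(-8) + 45 = (-39 + (4 - 3*0)² + 2*(4 - 3*0))*(6*(-8)²) + 45 = (-39 + (4 + 0)² + 2*(4 + 0))*(6*64) + 45 = (-39 + 4² + 2*4)*384 + 45 = (-39 + 16 + 8)*384 + 45 = -15*384 + 45 = -5760 + 45 = -5715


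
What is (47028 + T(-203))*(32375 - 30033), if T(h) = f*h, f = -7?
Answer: 113467558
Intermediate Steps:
T(h) = -7*h
(47028 + T(-203))*(32375 - 30033) = (47028 - 7*(-203))*(32375 - 30033) = (47028 + 1421)*2342 = 48449*2342 = 113467558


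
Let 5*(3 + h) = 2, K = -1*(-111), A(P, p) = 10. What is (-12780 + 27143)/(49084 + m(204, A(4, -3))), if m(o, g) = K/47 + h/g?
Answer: 33753050/115352339 ≈ 0.29261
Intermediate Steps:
K = 111
h = -13/5 (h = -3 + (⅕)*2 = -3 + ⅖ = -13/5 ≈ -2.6000)
m(o, g) = 111/47 - 13/(5*g)
(-12780 + 27143)/(49084 + m(204, A(4, -3))) = (-12780 + 27143)/(49084 + (1/235)*(-611 + 555*10)/10) = 14363/(49084 + (1/235)*(⅒)*(-611 + 5550)) = 14363/(49084 + (1/235)*(⅒)*4939) = 14363/(49084 + 4939/2350) = 14363/(115352339/2350) = 14363*(2350/115352339) = 33753050/115352339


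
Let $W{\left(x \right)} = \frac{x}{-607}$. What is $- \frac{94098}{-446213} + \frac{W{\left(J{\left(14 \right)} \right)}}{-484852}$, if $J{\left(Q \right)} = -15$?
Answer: $\frac{27693520628877}{131322790143932} \approx 0.21088$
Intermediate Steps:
$W{\left(x \right)} = - \frac{x}{607}$ ($W{\left(x \right)} = x \left(- \frac{1}{607}\right) = - \frac{x}{607}$)
$- \frac{94098}{-446213} + \frac{W{\left(J{\left(14 \right)} \right)}}{-484852} = - \frac{94098}{-446213} + \frac{\left(- \frac{1}{607}\right) \left(-15\right)}{-484852} = \left(-94098\right) \left(- \frac{1}{446213}\right) + \frac{15}{607} \left(- \frac{1}{484852}\right) = \frac{94098}{446213} - \frac{15}{294305164} = \frac{27693520628877}{131322790143932}$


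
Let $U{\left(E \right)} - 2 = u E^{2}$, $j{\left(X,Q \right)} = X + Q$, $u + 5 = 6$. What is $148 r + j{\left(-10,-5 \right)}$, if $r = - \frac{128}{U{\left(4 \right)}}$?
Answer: $- \frac{9607}{9} \approx -1067.4$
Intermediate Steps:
$u = 1$ ($u = -5 + 6 = 1$)
$j{\left(X,Q \right)} = Q + X$
$U{\left(E \right)} = 2 + E^{2}$ ($U{\left(E \right)} = 2 + 1 E^{2} = 2 + E^{2}$)
$r = - \frac{64}{9}$ ($r = - \frac{128}{2 + 4^{2}} = - \frac{128}{2 + 16} = - \frac{128}{18} = \left(-128\right) \frac{1}{18} = - \frac{64}{9} \approx -7.1111$)
$148 r + j{\left(-10,-5 \right)} = 148 \left(- \frac{64}{9}\right) - 15 = - \frac{9472}{9} - 15 = - \frac{9607}{9}$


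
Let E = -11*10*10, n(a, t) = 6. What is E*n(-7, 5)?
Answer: -6600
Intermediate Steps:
E = -1100 (E = -110*10 = -1100)
E*n(-7, 5) = -1100*6 = -6600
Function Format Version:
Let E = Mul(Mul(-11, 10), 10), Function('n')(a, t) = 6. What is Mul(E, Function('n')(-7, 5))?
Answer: -6600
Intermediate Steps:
E = -1100 (E = Mul(-110, 10) = -1100)
Mul(E, Function('n')(-7, 5)) = Mul(-1100, 6) = -6600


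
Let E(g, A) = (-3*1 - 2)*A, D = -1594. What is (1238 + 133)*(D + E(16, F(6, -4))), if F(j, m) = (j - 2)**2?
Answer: -2295054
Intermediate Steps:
F(j, m) = (-2 + j)**2
E(g, A) = -5*A (E(g, A) = (-3 - 2)*A = -5*A)
(1238 + 133)*(D + E(16, F(6, -4))) = (1238 + 133)*(-1594 - 5*(-2 + 6)**2) = 1371*(-1594 - 5*4**2) = 1371*(-1594 - 5*16) = 1371*(-1594 - 80) = 1371*(-1674) = -2295054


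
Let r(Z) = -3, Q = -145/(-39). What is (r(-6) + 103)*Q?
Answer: 14500/39 ≈ 371.79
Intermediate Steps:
Q = 145/39 (Q = -145*(-1/39) = 145/39 ≈ 3.7179)
(r(-6) + 103)*Q = (-3 + 103)*(145/39) = 100*(145/39) = 14500/39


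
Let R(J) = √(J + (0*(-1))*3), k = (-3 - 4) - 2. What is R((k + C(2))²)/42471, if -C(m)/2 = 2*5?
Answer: 29/42471 ≈ 0.00068282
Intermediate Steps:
C(m) = -20 (C(m) = -4*5 = -2*10 = -20)
k = -9 (k = -7 - 2 = -9)
R(J) = √J (R(J) = √(J + 0*3) = √(J + 0) = √J)
R((k + C(2))²)/42471 = √((-9 - 20)²)/42471 = √((-29)²)*(1/42471) = √841*(1/42471) = 29*(1/42471) = 29/42471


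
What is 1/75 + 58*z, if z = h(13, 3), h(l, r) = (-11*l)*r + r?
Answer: -1853099/75 ≈ -24708.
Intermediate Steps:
h(l, r) = r - 11*l*r (h(l, r) = -11*l*r + r = r - 11*l*r)
z = -426 (z = 3*(1 - 11*13) = 3*(1 - 143) = 3*(-142) = -426)
1/75 + 58*z = 1/75 + 58*(-426) = 1/75 - 24708 = -1853099/75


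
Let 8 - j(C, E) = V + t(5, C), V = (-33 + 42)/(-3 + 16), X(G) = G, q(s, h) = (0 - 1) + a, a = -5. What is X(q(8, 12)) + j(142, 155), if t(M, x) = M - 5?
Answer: 17/13 ≈ 1.3077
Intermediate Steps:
q(s, h) = -6 (q(s, h) = (0 - 1) - 5 = -1 - 5 = -6)
t(M, x) = -5 + M
V = 9/13 ≈ 0.69231
j(C, E) = 95/13 (j(C, E) = 8 - (9/13 + (-5 + 5)) = 8 - (9/13 + 0) = 8 - 1*9/13 = 8 - 9/13 = 95/13)
X(q(8, 12)) + j(142, 155) = -6 + 95/13 = 17/13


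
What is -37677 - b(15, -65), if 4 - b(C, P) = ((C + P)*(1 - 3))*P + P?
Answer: -44246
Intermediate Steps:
b(C, P) = 4 - P - P*(-2*C - 2*P) (b(C, P) = 4 - (((C + P)*(1 - 3))*P + P) = 4 - (((C + P)*(-2))*P + P) = 4 - ((-2*C - 2*P)*P + P) = 4 - (P*(-2*C - 2*P) + P) = 4 - (P + P*(-2*C - 2*P)) = 4 + (-P - P*(-2*C - 2*P)) = 4 - P - P*(-2*C - 2*P))
-37677 - b(15, -65) = -37677 - (4 - 1*(-65) + 2*(-65)**2 + 2*15*(-65)) = -37677 - (4 + 65 + 2*4225 - 1950) = -37677 - (4 + 65 + 8450 - 1950) = -37677 - 1*6569 = -37677 - 6569 = -44246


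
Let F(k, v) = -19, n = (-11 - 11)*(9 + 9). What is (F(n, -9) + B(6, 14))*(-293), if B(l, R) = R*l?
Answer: -19045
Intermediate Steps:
n = -396 (n = -22*18 = -396)
(F(n, -9) + B(6, 14))*(-293) = (-19 + 14*6)*(-293) = (-19 + 84)*(-293) = 65*(-293) = -19045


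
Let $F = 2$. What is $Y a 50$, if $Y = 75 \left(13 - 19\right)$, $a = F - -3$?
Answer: $-112500$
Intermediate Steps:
$a = 5$ ($a = 2 - -3 = 2 + 3 = 5$)
$Y = -450$ ($Y = 75 \left(-6\right) = -450$)
$Y a 50 = - 450 \cdot 5 \cdot 50 = \left(-450\right) 250 = -112500$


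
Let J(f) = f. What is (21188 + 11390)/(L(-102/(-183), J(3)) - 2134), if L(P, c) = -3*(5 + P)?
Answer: -1987258/131191 ≈ -15.148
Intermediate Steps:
L(P, c) = -15 - 3*P
(21188 + 11390)/(L(-102/(-183), J(3)) - 2134) = (21188 + 11390)/((-15 - (-306)/(-183)) - 2134) = 32578/((-15 - (-306)*(-1)/183) - 2134) = 32578/((-15 - 3*34/61) - 2134) = 32578/((-15 - 102/61) - 2134) = 32578/(-1017/61 - 2134) = 32578/(-131191/61) = 32578*(-61/131191) = -1987258/131191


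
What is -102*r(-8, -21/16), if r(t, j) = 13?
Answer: -1326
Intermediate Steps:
-102*r(-8, -21/16) = -102*13 = -1326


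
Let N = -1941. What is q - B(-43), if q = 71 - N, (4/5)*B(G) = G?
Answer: 8263/4 ≈ 2065.8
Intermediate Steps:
B(G) = 5*G/4
q = 2012 (q = 71 - 1*(-1941) = 71 + 1941 = 2012)
q - B(-43) = 2012 - 5*(-43)/4 = 2012 - 1*(-215/4) = 2012 + 215/4 = 8263/4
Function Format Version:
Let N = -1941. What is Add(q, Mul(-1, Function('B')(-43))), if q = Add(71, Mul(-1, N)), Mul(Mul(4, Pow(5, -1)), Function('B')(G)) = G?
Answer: Rational(8263, 4) ≈ 2065.8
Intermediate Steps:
Function('B')(G) = Mul(Rational(5, 4), G)
q = 2012 (q = Add(71, Mul(-1, -1941)) = Add(71, 1941) = 2012)
Add(q, Mul(-1, Function('B')(-43))) = Add(2012, Mul(-1, Mul(Rational(5, 4), -43))) = Add(2012, Mul(-1, Rational(-215, 4))) = Add(2012, Rational(215, 4)) = Rational(8263, 4)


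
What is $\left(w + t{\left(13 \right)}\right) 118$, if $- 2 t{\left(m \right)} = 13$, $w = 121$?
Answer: $13511$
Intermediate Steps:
$t{\left(m \right)} = - \frac{13}{2}$ ($t{\left(m \right)} = \left(- \frac{1}{2}\right) 13 = - \frac{13}{2}$)
$\left(w + t{\left(13 \right)}\right) 118 = \left(121 - \frac{13}{2}\right) 118 = \frac{229}{2} \cdot 118 = 13511$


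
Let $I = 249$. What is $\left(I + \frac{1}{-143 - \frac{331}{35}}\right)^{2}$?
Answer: $\frac{1765255019641}{28472896} \approx 61998.0$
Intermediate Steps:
$\left(I + \frac{1}{-143 - \frac{331}{35}}\right)^{2} = \left(249 + \frac{1}{-143 - \frac{331}{35}}\right)^{2} = \left(249 + \frac{1}{- \frac{5336}{35}}\right)^{2} = \left(249 - \frac{35}{5336}\right)^{2} = \left(\frac{1328629}{5336}\right)^{2} = \frac{1765255019641}{28472896}$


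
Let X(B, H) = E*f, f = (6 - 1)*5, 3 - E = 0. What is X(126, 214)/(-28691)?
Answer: -75/28691 ≈ -0.0026141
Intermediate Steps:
E = 3 (E = 3 - 1*0 = 3 + 0 = 3)
f = 25 (f = 5*5 = 25)
X(B, H) = 75 (X(B, H) = 3*25 = 75)
X(126, 214)/(-28691) = 75/(-28691) = 75*(-1/28691) = -75/28691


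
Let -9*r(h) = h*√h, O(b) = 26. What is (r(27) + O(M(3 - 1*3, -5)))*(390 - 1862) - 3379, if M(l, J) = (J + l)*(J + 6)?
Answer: -41651 + 13248*√3 ≈ -18705.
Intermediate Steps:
M(l, J) = (6 + J)*(J + l) (M(l, J) = (J + l)*(6 + J) = (6 + J)*(J + l))
r(h) = -h^(3/2)/9 (r(h) = -h*√h/9 = -h^(3/2)/9)
(r(27) + O(M(3 - 1*3, -5)))*(390 - 1862) - 3379 = (-9*√3 + 26)*(390 - 1862) - 3379 = (-9*√3 + 26)*(-1472) - 3379 = (26 - 9*√3)*(-1472) - 3379 = (-38272 + 13248*√3) - 3379 = -41651 + 13248*√3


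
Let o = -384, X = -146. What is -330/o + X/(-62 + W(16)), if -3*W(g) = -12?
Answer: 6267/1856 ≈ 3.3766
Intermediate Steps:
W(g) = 4 (W(g) = -1/3*(-12) = 4)
-330/o + X/(-62 + W(16)) = -330/(-384) - 146/(-62 + 4) = -330*(-1/384) - 146/(-58) = 55/64 - 146*(-1/58) = 55/64 + 73/29 = 6267/1856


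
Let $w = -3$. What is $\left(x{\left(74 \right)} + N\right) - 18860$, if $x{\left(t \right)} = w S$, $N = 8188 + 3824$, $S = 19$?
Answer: $-6905$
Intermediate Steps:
$N = 12012$
$x{\left(t \right)} = -57$ ($x{\left(t \right)} = \left(-3\right) 19 = -57$)
$\left(x{\left(74 \right)} + N\right) - 18860 = \left(-57 + 12012\right) - 18860 = 11955 - 18860 = -6905$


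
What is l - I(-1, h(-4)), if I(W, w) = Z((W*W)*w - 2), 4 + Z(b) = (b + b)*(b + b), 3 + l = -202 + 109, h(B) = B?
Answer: -236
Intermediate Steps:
l = -96 (l = -3 + (-202 + 109) = -3 - 93 = -96)
Z(b) = -4 + 4*b**2 (Z(b) = -4 + (b + b)*(b + b) = -4 + (2*b)*(2*b) = -4 + 4*b**2)
I(W, w) = -4 + 4*(-2 + w*W**2)**2 (I(W, w) = -4 + 4*((W*W)*w - 2)**2 = -4 + 4*(W**2*w - 2)**2 = -4 + 4*(w*W**2 - 2)**2 = -4 + 4*(-2 + w*W**2)**2)
l - I(-1, h(-4)) = -96 - (-4 + 4*(-2 - 4*(-1)**2)**2) = -96 - (-4 + 4*(-2 - 4*1)**2) = -96 - (-4 + 4*(-2 - 4)**2) = -96 - (-4 + 4*(-6)**2) = -96 - (-4 + 4*36) = -96 - (-4 + 144) = -96 - 1*140 = -96 - 140 = -236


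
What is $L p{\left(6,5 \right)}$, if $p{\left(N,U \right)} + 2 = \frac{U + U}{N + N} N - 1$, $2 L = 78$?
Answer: $78$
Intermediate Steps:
$L = 39$ ($L = \frac{1}{2} \cdot 78 = 39$)
$p{\left(N,U \right)} = -3 + U$ ($p{\left(N,U \right)} = -2 + \left(\frac{U + U}{N + N} N - 1\right) = -2 + \left(\frac{2 U}{2 N} N - 1\right) = -2 + \left(2 U \frac{1}{2 N} N - 1\right) = -2 + \left(\frac{U}{N} N - 1\right) = -2 + \left(U - 1\right) = -2 + \left(-1 + U\right) = -3 + U$)
$L p{\left(6,5 \right)} = 39 \left(-3 + 5\right) = 39 \cdot 2 = 78$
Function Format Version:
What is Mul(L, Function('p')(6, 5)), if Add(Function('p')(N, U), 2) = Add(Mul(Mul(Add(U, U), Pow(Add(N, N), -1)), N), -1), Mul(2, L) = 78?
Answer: 78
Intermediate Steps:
L = 39 (L = Mul(Rational(1, 2), 78) = 39)
Function('p')(N, U) = Add(-3, U) (Function('p')(N, U) = Add(-2, Add(Mul(Mul(Add(U, U), Pow(Add(N, N), -1)), N), -1)) = Add(-2, Add(Mul(Mul(Mul(2, U), Pow(Mul(2, N), -1)), N), -1)) = Add(-2, Add(Mul(Mul(Mul(2, U), Mul(Rational(1, 2), Pow(N, -1))), N), -1)) = Add(-2, Add(Mul(Mul(U, Pow(N, -1)), N), -1)) = Add(-2, Add(U, -1)) = Add(-2, Add(-1, U)) = Add(-3, U))
Mul(L, Function('p')(6, 5)) = Mul(39, Add(-3, 5)) = Mul(39, 2) = 78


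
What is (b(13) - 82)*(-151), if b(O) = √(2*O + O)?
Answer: 12382 - 151*√39 ≈ 11439.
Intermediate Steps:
b(O) = √3*√O (b(O) = √(3*O) = √3*√O)
(b(13) - 82)*(-151) = (√3*√13 - 82)*(-151) = (√39 - 82)*(-151) = (-82 + √39)*(-151) = 12382 - 151*√39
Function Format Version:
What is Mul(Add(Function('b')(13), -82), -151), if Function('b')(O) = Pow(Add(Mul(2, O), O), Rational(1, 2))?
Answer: Add(12382, Mul(-151, Pow(39, Rational(1, 2)))) ≈ 11439.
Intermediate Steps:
Function('b')(O) = Mul(Pow(3, Rational(1, 2)), Pow(O, Rational(1, 2))) (Function('b')(O) = Pow(Mul(3, O), Rational(1, 2)) = Mul(Pow(3, Rational(1, 2)), Pow(O, Rational(1, 2))))
Mul(Add(Function('b')(13), -82), -151) = Mul(Add(Mul(Pow(3, Rational(1, 2)), Pow(13, Rational(1, 2))), -82), -151) = Mul(Add(Pow(39, Rational(1, 2)), -82), -151) = Mul(Add(-82, Pow(39, Rational(1, 2))), -151) = Add(12382, Mul(-151, Pow(39, Rational(1, 2))))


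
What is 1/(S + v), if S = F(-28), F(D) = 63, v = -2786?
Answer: -1/2723 ≈ -0.00036724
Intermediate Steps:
S = 63
1/(S + v) = 1/(63 - 2786) = 1/(-2723) = -1/2723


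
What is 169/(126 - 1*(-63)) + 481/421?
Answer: 162058/79569 ≈ 2.0367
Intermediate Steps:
169/(126 - 1*(-63)) + 481/421 = 169/(126 + 63) + 481*(1/421) = 169/189 + 481/421 = 162058/79569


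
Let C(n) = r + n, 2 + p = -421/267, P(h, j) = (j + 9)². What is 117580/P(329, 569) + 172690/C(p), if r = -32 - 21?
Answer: -275040102640/90119159 ≈ -3052.0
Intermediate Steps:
P(h, j) = (9 + j)²
r = -53
p = -955/267 (p = -2 - 421/267 = -955/267 ≈ -3.5768)
C(n) = -53 + n
117580/P(329, 569) + 172690/C(p) = 117580/((9 + 569)²) + 172690/(-53 - 955/267) = 117580/(578²) + 172690/(-15106/267) = 117580/334084 + 172690*(-267/15106) = 117580*(1/334084) - 3293445/1079 = 29395/83521 - 3293445/1079 = -275040102640/90119159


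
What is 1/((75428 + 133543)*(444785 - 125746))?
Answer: 1/66669898869 ≈ 1.4999e-11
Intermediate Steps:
1/((75428 + 133543)*(444785 - 125746)) = 1/(208971*319039) = 1/66669898869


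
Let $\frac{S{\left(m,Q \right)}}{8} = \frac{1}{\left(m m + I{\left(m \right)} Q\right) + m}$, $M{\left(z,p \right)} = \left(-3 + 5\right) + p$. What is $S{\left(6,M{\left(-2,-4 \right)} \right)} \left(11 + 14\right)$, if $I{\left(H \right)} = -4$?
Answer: $4$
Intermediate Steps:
$M{\left(z,p \right)} = 2 + p$
$S{\left(m,Q \right)} = \frac{8}{m + m^{2} - 4 Q}$ ($S{\left(m,Q \right)} = \frac{8}{\left(m m - 4 Q\right) + m} = \frac{8}{\left(m^{2} - 4 Q\right) + m} = \frac{8}{m + m^{2} - 4 Q}$)
$S{\left(6,M{\left(-2,-4 \right)} \right)} \left(11 + 14\right) = \frac{8}{6 + 6^{2} - 4 \left(2 - 4\right)} \left(11 + 14\right) = \frac{8}{6 + 36 - -8} \cdot 25 = \frac{8}{6 + 36 + 8} \cdot 25 = \frac{8}{50} \cdot 25 = 8 \cdot \frac{1}{50} \cdot 25 = \frac{4}{25} \cdot 25 = 4$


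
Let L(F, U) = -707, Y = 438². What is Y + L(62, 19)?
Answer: 191137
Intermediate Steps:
Y = 191844
Y + L(62, 19) = 191844 - 707 = 191137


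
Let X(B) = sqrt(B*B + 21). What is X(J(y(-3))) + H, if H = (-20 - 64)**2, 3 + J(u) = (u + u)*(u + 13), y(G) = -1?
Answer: 7056 + 5*sqrt(30) ≈ 7083.4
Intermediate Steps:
J(u) = -3 + 2*u*(13 + u) (J(u) = -3 + (u + u)*(u + 13) = -3 + (2*u)*(13 + u) = -3 + 2*u*(13 + u))
H = 7056 (H = (-84)**2 = 7056)
X(B) = sqrt(21 + B**2) (X(B) = sqrt(B**2 + 21) = sqrt(21 + B**2))
X(J(y(-3))) + H = sqrt(21 + (-3 + 2*(-1)**2 + 26*(-1))**2) + 7056 = sqrt(21 + (-3 + 2*1 - 26)**2) + 7056 = sqrt(21 + (-3 + 2 - 26)**2) + 7056 = sqrt(21 + (-27)**2) + 7056 = sqrt(21 + 729) + 7056 = sqrt(750) + 7056 = 5*sqrt(30) + 7056 = 7056 + 5*sqrt(30)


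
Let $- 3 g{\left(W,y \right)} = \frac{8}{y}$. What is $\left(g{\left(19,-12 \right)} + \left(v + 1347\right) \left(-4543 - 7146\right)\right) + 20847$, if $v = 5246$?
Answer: $- \frac{693402568}{9} \approx -7.7045 \cdot 10^{7}$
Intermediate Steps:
$g{\left(W,y \right)} = - \frac{8}{3 y}$ ($g{\left(W,y \right)} = - \frac{8 \frac{1}{y}}{3} = - \frac{8}{3 y}$)
$\left(g{\left(19,-12 \right)} + \left(v + 1347\right) \left(-4543 - 7146\right)\right) + 20847 = \left(- \frac{8}{3 \left(-12\right)} + \left(5246 + 1347\right) \left(-4543 - 7146\right)\right) + 20847 = \left(\left(- \frac{8}{3}\right) \left(- \frac{1}{12}\right) + 6593 \left(-11689\right)\right) + 20847 = \left(\frac{2}{9} - 77065577\right) + 20847 = - \frac{693590191}{9} + 20847 = - \frac{693402568}{9}$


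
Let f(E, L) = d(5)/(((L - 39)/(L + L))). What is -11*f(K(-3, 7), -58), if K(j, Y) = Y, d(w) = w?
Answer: -6380/97 ≈ -65.773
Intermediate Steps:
f(E, L) = 10*L/(-39 + L) (f(E, L) = 5/(((L - 39)/(L + L))) = 5/(((-39 + L)/((2*L)))) = 5/(((-39 + L)*(1/(2*L)))) = 5/(((-39 + L)/(2*L))) = 5*(2*L/(-39 + L)) = 10*L/(-39 + L))
-11*f(K(-3, 7), -58) = -110*(-58)/(-39 - 58) = -110*(-58)/(-97) = -110*(-58)*(-1)/97 = -11*580/97 = -6380/97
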